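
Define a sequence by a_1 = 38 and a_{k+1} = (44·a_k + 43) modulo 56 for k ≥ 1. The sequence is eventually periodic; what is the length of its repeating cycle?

Listing terms: a_1 = 38, a_2 = 35, a_3 = 15, a_4 = 31, a_5 = 7, a_6 = 15.
Since a_6 = a_3 = 15, the sequence is eventually periodic: after a pre-period of length 2 it cycles with period 3.

3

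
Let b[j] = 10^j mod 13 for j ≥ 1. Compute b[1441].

We have b[1] = 10, b[2] = 9, b[3] = 12, b[4] = 3, b[5] = 4, b[6] = 1, b[7] = 10.
The sequence repeats with period 6.
(1441 - 1) mod 6 = 0, so b[1441] = b[1] = 10.

10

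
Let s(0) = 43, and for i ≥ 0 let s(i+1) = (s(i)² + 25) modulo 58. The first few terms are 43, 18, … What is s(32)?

Listing terms: s(0) = 43,  s(1) = 18,  s(2) = 1,  s(3) = 26,  s(4) = 5,  s(5) = 50,  s(6) = 31,  s(7) = 0,  s(8) = 25,  s(9) = 12,  s(10) = 53,  s(11) = 50.
Since s(11) = s(5) = 50, the sequence is eventually periodic: after a pre-period of length 5 it cycles with period 6.
For i ≥ 5, s(i) depends only on (i - 5) mod 6. (32 - 5) mod 6 = 3, so s(32) = s(8) = 25.

25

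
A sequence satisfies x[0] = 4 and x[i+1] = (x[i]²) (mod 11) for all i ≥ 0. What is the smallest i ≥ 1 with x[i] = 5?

We have x[0] = 4; x[1] = 5; x[2] = 3; x[3] = 9; x[4] = 4.
Since x[4] = x[0] = 4, the sequence is periodic with period 4.
The value 5 first appears (with i ≥ 1) at x[1].

1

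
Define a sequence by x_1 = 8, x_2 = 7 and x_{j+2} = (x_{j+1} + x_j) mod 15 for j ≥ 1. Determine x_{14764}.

7

Computing terms: x_1 = 8, x_2 = 7, x_3 = 0, x_4 = 7, x_5 = 7, x_6 = 14, x_7 = 6, x_8 = 5, x_9 = 11, x_{10} = 1, x_{11} = 12, x_{12} = 13, x_{13} = 10, x_{14} = 8, x_{15} = 3, x_{16} = 11, x_{17} = 14, x_{18} = 10, x_{19} = 9, x_{20} = 4, x_{21} = 13, x_{22} = 2, x_{23} = 0, x_{24} = 2, x_{25} = 2, x_{26} = 4, x_{27} = 6, x_{28} = 10, x_{29} = 1, x_{30} = 11, x_{31} = 12, x_{32} = 8, x_{33} = 5, x_{34} = 13, x_{35} = 3, x_{36} = 1, x_{37} = 4, x_{38} = 5, x_{39} = 9, x_{40} = 14, x_{41} = 8, x_{42} = 7.
The sequence repeats with period 40.
So x_{14764} = x_{1 + ((14764-1) mod 40)} = x_4 = 7.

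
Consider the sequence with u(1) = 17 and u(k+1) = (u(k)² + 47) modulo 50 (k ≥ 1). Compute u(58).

Computing terms: u(1) = 17; u(2) = 36; u(3) = 43; u(4) = 46; u(5) = 13; u(6) = 16; u(7) = 3; u(8) = 6; u(9) = 33; u(10) = 36.
Since u(10) = u(2) = 36, the sequence is eventually periodic: after a pre-period of length 1 it cycles with period 8.
For k ≥ 2, u(k) depends only on (k - 2) mod 8. (58 - 2) mod 8 = 0, so u(58) = u(2) = 36.

36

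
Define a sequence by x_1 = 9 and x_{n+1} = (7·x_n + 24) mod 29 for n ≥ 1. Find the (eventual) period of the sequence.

Computing terms: x_1 = 9,  x_2 = 0,  x_3 = 24,  x_4 = 18,  x_5 = 5,  x_6 = 1,  x_7 = 2,  x_8 = 9.
The sequence repeats with period 7.

7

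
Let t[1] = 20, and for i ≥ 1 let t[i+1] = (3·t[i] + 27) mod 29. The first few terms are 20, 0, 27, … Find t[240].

We have t[1] = 20, t[2] = 0, t[3] = 27, t[4] = 21, t[5] = 3, t[6] = 7, t[7] = 19, t[8] = 26, t[9] = 18, t[10] = 23, t[11] = 9, t[12] = 25, t[13] = 15, t[14] = 14, t[15] = 11, t[16] = 2, t[17] = 4, t[18] = 10, t[19] = 28, t[20] = 24, t[21] = 12, t[22] = 5, t[23] = 13, t[24] = 8, t[25] = 22, t[26] = 6, t[27] = 16, t[28] = 17, t[29] = 20.
The sequence repeats with period 28.
So t[240] = t[1 + ((240-1) mod 28)] = t[16] = 2.

2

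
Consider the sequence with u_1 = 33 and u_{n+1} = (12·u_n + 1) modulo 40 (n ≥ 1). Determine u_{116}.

We have u_1 = 33,  u_2 = 37,  u_3 = 5,  u_4 = 21,  u_5 = 13,  u_6 = 37.
Since u_6 = u_2 = 37, the sequence is eventually periodic: after a pre-period of length 1 it cycles with period 4.
For n ≥ 2, u_n depends only on (n - 2) mod 4. (116 - 2) mod 4 = 2, so u_{116} = u_4 = 21.

21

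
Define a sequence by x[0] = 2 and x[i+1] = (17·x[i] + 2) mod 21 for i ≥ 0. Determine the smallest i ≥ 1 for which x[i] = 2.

6

Computing terms: x[0] = 2, x[1] = 15, x[2] = 5, x[3] = 3, x[4] = 11, x[5] = 0, x[6] = 2.
The sequence repeats with period 6.
The value 2 next appears (with i ≥ 1) at x[6].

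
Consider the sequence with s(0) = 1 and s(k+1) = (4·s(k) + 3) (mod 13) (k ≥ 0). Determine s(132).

1

s(0) = 1,  s(1) = 7,  s(2) = 5,  s(3) = 10,  s(4) = 4,  s(5) = 6,  s(6) = 1.
Since s(6) = s(0) = 1, the sequence is periodic with period 6.
So s(132) = s(0 + ((132-0) mod 6)) = s(0) = 1.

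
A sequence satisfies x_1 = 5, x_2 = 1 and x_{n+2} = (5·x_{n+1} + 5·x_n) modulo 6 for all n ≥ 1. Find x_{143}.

1

Listing terms: x_1 = 5, x_2 = 1, x_3 = 0, x_4 = 5, x_5 = 1.
Since (x_4, x_5) = (x_1, x_2) = (5, 1) (two consecutive terms determine the rest), the sequence is periodic with period 3.
So x_{143} = x_{1 + ((143-1) mod 3)} = x_2 = 1.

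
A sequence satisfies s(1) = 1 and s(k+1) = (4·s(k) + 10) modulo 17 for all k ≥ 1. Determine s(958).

s(1) = 1,  s(2) = 14,  s(3) = 15,  s(4) = 2,  s(5) = 1.
The sequence repeats with period 4.
(958 - 1) mod 4 = 1, so s(958) = s(2) = 14.

14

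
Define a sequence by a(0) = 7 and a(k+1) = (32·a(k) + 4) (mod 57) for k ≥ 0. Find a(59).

We have a(0) = 7; a(1) = 0; a(2) = 4; a(3) = 18; a(4) = 10; a(5) = 39; a(6) = 55; a(7) = 54; a(8) = 22; a(9) = 24; a(10) = 31; a(11) = 27; a(12) = 13; a(13) = 21; a(14) = 49; a(15) = 33; a(16) = 34; a(17) = 9; a(18) = 7.
The sequence repeats with period 18.
So a(59) = a(0 + ((59-0) mod 18)) = a(5) = 39.

39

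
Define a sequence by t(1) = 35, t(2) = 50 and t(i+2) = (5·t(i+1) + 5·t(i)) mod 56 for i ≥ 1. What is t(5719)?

t(1) = 35, t(2) = 50, t(3) = 33, t(4) = 23, t(5) = 0, t(6) = 3, t(7) = 15, t(8) = 34, t(9) = 21, t(10) = 51, t(11) = 24, t(12) = 39, t(13) = 35, t(14) = 34, t(15) = 9, t(16) = 47, t(17) = 0, t(18) = 11, t(19) = 55, t(20) = 50, t(21) = 21, t(22) = 19, t(23) = 32, t(24) = 31, t(25) = 35, t(26) = 50.
The sequence repeats with period 24.
(5719 - 1) mod 24 = 6, so t(5719) = t(7) = 15.

15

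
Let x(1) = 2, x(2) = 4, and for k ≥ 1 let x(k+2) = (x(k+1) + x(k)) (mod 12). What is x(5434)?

10

x(1) = 2,  x(2) = 4,  x(3) = 6,  x(4) = 10,  x(5) = 4,  x(6) = 2,  x(7) = 6,  x(8) = 8,  x(9) = 2,  x(10) = 10,  x(11) = 0,  x(12) = 10,  x(13) = 10,  x(14) = 8,  x(15) = 6,  x(16) = 2,  x(17) = 8,  x(18) = 10,  x(19) = 6,  x(20) = 4,  x(21) = 10,  x(22) = 2,  x(23) = 0,  x(24) = 2,  x(25) = 2,  x(26) = 4.
The sequence repeats with period 24.
(5434 - 1) mod 24 = 9, so x(5434) = x(10) = 10.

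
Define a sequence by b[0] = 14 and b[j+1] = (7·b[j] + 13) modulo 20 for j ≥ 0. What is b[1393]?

11

Computing terms: b[0] = 14,  b[1] = 11,  b[2] = 10,  b[3] = 3,  b[4] = 14.
The sequence repeats with period 4.
(1393 - 0) mod 4 = 1, so b[1393] = b[1] = 11.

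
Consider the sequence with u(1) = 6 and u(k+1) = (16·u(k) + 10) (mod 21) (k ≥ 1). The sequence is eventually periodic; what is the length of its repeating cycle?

3

Computing terms: u(1) = 6; u(2) = 1; u(3) = 5; u(4) = 6.
The sequence repeats with period 3.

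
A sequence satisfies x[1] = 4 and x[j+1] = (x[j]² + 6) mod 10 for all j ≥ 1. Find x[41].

Listing terms: x[1] = 4,  x[2] = 2,  x[3] = 0,  x[4] = 6,  x[5] = 2.
Since x[5] = x[2] = 2, the sequence is eventually periodic: after a pre-period of length 1 it cycles with period 3.
For j ≥ 2, x[j] depends only on (j - 2) mod 3. (41 - 2) mod 3 = 0, so x[41] = x[2] = 2.

2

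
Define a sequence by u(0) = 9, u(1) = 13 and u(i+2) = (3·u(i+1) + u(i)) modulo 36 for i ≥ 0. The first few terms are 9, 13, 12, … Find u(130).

15

We have u(0) = 9, u(1) = 13, u(2) = 12, u(3) = 13, u(4) = 15, u(5) = 22, u(6) = 9, u(7) = 13.
Since (u(6), u(7)) = (u(0), u(1)) = (9, 13) (two consecutive terms determine the rest), the sequence is periodic with period 6.
So u(130) = u(0 + ((130-0) mod 6)) = u(4) = 15.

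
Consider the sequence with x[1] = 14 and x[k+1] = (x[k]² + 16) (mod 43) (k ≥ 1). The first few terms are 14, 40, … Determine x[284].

Listing terms: x[1] = 14; x[2] = 40; x[3] = 25; x[4] = 39; x[5] = 32; x[6] = 8; x[7] = 37; x[8] = 9; x[9] = 11; x[10] = 8.
Since x[10] = x[6] = 8, the sequence is eventually periodic: after a pre-period of length 5 it cycles with period 4.
For k ≥ 6, x[k] depends only on (k - 6) mod 4. (284 - 6) mod 4 = 2, so x[284] = x[8] = 9.

9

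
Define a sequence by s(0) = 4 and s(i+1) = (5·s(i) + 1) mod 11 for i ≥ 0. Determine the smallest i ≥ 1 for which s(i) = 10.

1

We have s(0) = 4; s(1) = 10; s(2) = 7; s(3) = 3; s(4) = 5; s(5) = 4.
Since s(5) = s(0) = 4, the sequence is periodic with period 5.
The value 10 first appears (with i ≥ 1) at s(1).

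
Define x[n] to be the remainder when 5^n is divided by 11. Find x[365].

1

Listing terms: x[1] = 5, x[2] = 3, x[3] = 4, x[4] = 9, x[5] = 1, x[6] = 5.
Since x[6] = x[1] = 5, the sequence is periodic with period 5.
So x[365] = x[1 + ((365-1) mod 5)] = x[5] = 1.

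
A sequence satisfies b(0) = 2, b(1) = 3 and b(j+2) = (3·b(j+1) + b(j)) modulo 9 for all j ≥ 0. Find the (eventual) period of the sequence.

Listing terms: b(0) = 2, b(1) = 3, b(2) = 2, b(3) = 0, b(4) = 2, b(5) = 6, b(6) = 2, b(7) = 3.
Since (b(6), b(7)) = (b(0), b(1)) = (2, 3) (two consecutive terms determine the rest), the sequence is periodic with period 6.

6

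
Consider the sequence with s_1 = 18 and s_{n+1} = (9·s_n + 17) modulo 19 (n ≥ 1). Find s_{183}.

13

s_1 = 18,  s_2 = 8,  s_3 = 13,  s_4 = 1,  s_5 = 7,  s_6 = 4,  s_7 = 15,  s_8 = 0,  s_9 = 17,  s_{10} = 18.
Since s_{10} = s_1 = 18, the sequence is periodic with period 9.
(183 - 1) mod 9 = 2, so s_{183} = s_3 = 13.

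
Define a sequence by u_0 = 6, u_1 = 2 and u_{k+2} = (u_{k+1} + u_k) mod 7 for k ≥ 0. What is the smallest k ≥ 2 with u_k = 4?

u_0 = 6, u_1 = 2, u_2 = 1, u_3 = 3, u_4 = 4, u_5 = 0, u_6 = 4, u_7 = 4, u_8 = 1, u_9 = 5, u_{10} = 6, u_{11} = 4, u_{12} = 3, u_{13} = 0, u_{14} = 3, u_{15} = 3, u_{16} = 6, u_{17} = 2.
Since (u_{16}, u_{17}) = (u_0, u_1) = (6, 2) (two consecutive terms determine the rest), the sequence is periodic with period 16.
The value 4 first appears (with k ≥ 2) at u_4.

4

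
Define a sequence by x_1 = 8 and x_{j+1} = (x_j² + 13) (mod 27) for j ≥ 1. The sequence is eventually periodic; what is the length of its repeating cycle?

Computing terms: x_1 = 8, x_2 = 23, x_3 = 2, x_4 = 17, x_5 = 5, x_6 = 11, x_7 = 26, x_8 = 14, x_9 = 20, x_{10} = 8.
The sequence repeats with period 9.

9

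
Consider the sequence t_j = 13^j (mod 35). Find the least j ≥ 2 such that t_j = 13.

Listing terms: t_1 = 13, t_2 = 29, t_3 = 27, t_4 = 1, t_5 = 13.
The sequence repeats with period 4.
The value 13 next appears (with j ≥ 2) at t_5.

5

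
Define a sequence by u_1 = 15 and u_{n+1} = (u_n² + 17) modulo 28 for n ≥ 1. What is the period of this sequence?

6

Listing terms: u_1 = 15, u_2 = 18, u_3 = 5, u_4 = 14, u_5 = 17, u_6 = 26, u_7 = 21, u_8 = 10, u_9 = 5.
Since u_9 = u_3 = 5, the sequence is eventually periodic: after a pre-period of length 2 it cycles with period 6.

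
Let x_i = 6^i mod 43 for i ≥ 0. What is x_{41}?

36

Listing terms: x_0 = 1; x_1 = 6; x_2 = 36; x_3 = 1.
The sequence repeats with period 3.
So x_{41} = x_{0 + ((41-0) mod 3)} = x_2 = 36.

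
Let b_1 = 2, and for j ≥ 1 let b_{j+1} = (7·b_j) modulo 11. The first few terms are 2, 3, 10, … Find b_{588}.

1

Listing terms: b_1 = 2,  b_2 = 3,  b_3 = 10,  b_4 = 4,  b_5 = 6,  b_6 = 9,  b_7 = 8,  b_8 = 1,  b_9 = 7,  b_{10} = 5,  b_{11} = 2.
The sequence repeats with period 10.
(588 - 1) mod 10 = 7, so b_{588} = b_8 = 1.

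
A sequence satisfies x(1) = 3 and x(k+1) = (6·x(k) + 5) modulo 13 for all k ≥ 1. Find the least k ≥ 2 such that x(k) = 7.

We have x(1) = 3,  x(2) = 10,  x(3) = 0,  x(4) = 5,  x(5) = 9,  x(6) = 7,  x(7) = 8,  x(8) = 1,  x(9) = 11,  x(10) = 6,  x(11) = 2,  x(12) = 4,  x(13) = 3.
The sequence repeats with period 12.
The value 7 first appears (with k ≥ 2) at x(6).

6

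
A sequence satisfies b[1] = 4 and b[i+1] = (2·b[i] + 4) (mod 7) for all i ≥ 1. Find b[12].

0

b[1] = 4,  b[2] = 5,  b[3] = 0,  b[4] = 4.
Since b[4] = b[1] = 4, the sequence is periodic with period 3.
(12 - 1) mod 3 = 2, so b[12] = b[3] = 0.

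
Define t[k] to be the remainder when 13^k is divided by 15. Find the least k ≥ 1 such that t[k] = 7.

3

t[0] = 1,  t[1] = 13,  t[2] = 4,  t[3] = 7,  t[4] = 1.
The sequence repeats with period 4.
The value 7 first appears (with k ≥ 1) at t[3].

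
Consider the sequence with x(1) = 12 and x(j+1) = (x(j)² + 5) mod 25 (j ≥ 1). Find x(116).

16

Computing terms: x(1) = 12,  x(2) = 24,  x(3) = 6,  x(4) = 16,  x(5) = 11,  x(6) = 1,  x(7) = 6.
Since x(7) = x(3) = 6, the sequence is eventually periodic: after a pre-period of length 2 it cycles with period 4.
For j ≥ 3, x(j) depends only on (j - 3) mod 4. (116 - 3) mod 4 = 1, so x(116) = x(4) = 16.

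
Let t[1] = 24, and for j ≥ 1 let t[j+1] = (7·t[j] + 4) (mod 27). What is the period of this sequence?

27

t[1] = 24, t[2] = 10, t[3] = 20, t[4] = 9, t[5] = 13, t[6] = 14, t[7] = 21, t[8] = 16, t[9] = 8, t[10] = 6, t[11] = 19, t[12] = 2, t[13] = 18, t[14] = 22, t[15] = 23, t[16] = 3, t[17] = 25, t[18] = 17, t[19] = 15, t[20] = 1, t[21] = 11, t[22] = 0, t[23] = 4, t[24] = 5, t[25] = 12, t[26] = 7, t[27] = 26, t[28] = 24.
Since t[28] = t[1] = 24, the sequence is periodic with period 27.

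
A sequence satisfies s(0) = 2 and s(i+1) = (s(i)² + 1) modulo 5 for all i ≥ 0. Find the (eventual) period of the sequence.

Computing terms: s(0) = 2,  s(1) = 0,  s(2) = 1,  s(3) = 2.
The sequence repeats with period 3.

3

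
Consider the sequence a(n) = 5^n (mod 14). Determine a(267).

Listing terms: a(1) = 5; a(2) = 11; a(3) = 13; a(4) = 9; a(5) = 3; a(6) = 1; a(7) = 5.
The sequence repeats with period 6.
So a(267) = a(1 + ((267-1) mod 6)) = a(3) = 13.

13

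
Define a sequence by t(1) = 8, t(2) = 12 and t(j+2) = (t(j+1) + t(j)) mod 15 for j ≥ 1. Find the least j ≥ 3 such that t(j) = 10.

8

Computing terms: t(1) = 8,  t(2) = 12,  t(3) = 5,  t(4) = 2,  t(5) = 7,  t(6) = 9,  t(7) = 1,  t(8) = 10,  t(9) = 11,  t(10) = 6,  t(11) = 2,  t(12) = 8,  t(13) = 10,  t(14) = 3,  t(15) = 13,  t(16) = 1,  t(17) = 14,  t(18) = 0,  t(19) = 14,  t(20) = 14,  t(21) = 13,  t(22) = 12,  t(23) = 10,  t(24) = 7,  t(25) = 2,  t(26) = 9,  t(27) = 11,  t(28) = 5,  t(29) = 1,  t(30) = 6,  t(31) = 7,  t(32) = 13,  t(33) = 5,  t(34) = 3,  t(35) = 8,  t(36) = 11,  t(37) = 4,  t(38) = 0,  t(39) = 4,  t(40) = 4,  t(41) = 8,  t(42) = 12.
The sequence repeats with period 40.
The value 10 first appears (with j ≥ 3) at t(8).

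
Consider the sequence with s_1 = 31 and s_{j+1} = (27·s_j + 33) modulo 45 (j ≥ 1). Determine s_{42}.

15

Computing terms: s_1 = 31, s_2 = 15, s_3 = 33, s_4 = 24, s_5 = 6, s_6 = 15.
Since s_6 = s_2 = 15, the sequence is eventually periodic: after a pre-period of length 1 it cycles with period 4.
For j ≥ 2, s_j depends only on (j - 2) mod 4. (42 - 2) mod 4 = 0, so s_{42} = s_2 = 15.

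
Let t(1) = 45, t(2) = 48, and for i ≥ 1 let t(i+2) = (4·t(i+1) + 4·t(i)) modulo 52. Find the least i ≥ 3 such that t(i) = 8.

Computing terms: t(1) = 45, t(2) = 48, t(3) = 8, t(4) = 16, t(5) = 44, t(6) = 32, t(7) = 44, t(8) = 44, t(9) = 40, t(10) = 24, t(11) = 48, t(12) = 28, t(13) = 44, t(14) = 28, t(15) = 28, t(16) = 16, t(17) = 20, t(18) = 40, t(19) = 32, t(20) = 28, t(21) = 32, t(22) = 32, t(23) = 48, t(24) = 8.
Since (t(23), t(24)) = (t(2), t(3)) = (48, 8) (two consecutive terms determine the rest), the sequence is eventually periodic: after a pre-period of length 1 it cycles with period 21.
The value 8 first appears (with i ≥ 3) at t(3).

3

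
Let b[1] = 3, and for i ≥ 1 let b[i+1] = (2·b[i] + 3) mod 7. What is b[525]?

0

b[1] = 3, b[2] = 2, b[3] = 0, b[4] = 3.
Since b[4] = b[1] = 3, the sequence is periodic with period 3.
So b[525] = b[1 + ((525-1) mod 3)] = b[3] = 0.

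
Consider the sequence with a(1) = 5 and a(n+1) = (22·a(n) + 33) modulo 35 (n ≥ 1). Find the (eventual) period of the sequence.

Listing terms: a(1) = 5; a(2) = 3; a(3) = 29; a(4) = 6; a(5) = 25; a(6) = 23; a(7) = 14; a(8) = 26; a(9) = 10; a(10) = 8; a(11) = 34; a(12) = 11; a(13) = 30; a(14) = 28; a(15) = 19; a(16) = 31; a(17) = 15; a(18) = 13; a(19) = 4; a(20) = 16; a(21) = 0; a(22) = 33; a(23) = 24; a(24) = 1; a(25) = 20; a(26) = 18; a(27) = 9; a(28) = 21; a(29) = 5.
Since a(29) = a(1) = 5, the sequence is periodic with period 28.

28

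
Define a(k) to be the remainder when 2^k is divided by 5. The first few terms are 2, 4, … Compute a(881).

2

Listing terms: a(1) = 2, a(2) = 4, a(3) = 3, a(4) = 1, a(5) = 2.
The sequence repeats with period 4.
So a(881) = a(1 + ((881-1) mod 4)) = a(1) = 2.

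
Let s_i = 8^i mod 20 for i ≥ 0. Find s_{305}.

Listing terms: s_0 = 1,  s_1 = 8,  s_2 = 4,  s_3 = 12,  s_4 = 16,  s_5 = 8.
Since s_5 = s_1 = 8, the sequence is eventually periodic: after a pre-period of length 1 it cycles with period 4.
For i ≥ 1, s_i depends only on (i - 1) mod 4. (305 - 1) mod 4 = 0, so s_{305} = s_1 = 8.

8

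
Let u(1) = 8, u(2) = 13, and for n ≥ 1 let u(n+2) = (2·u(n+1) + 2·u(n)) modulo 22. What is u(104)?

We have u(1) = 8; u(2) = 13; u(3) = 20; u(4) = 0; u(5) = 18; u(6) = 14; u(7) = 20; u(8) = 2; u(9) = 0; u(10) = 4; u(11) = 8; u(12) = 2; u(13) = 20; u(14) = 0.
Since (u(13), u(14)) = (u(3), u(4)) = (20, 0) (two consecutive terms determine the rest), the sequence is eventually periodic: after a pre-period of length 2 it cycles with period 10.
For n ≥ 3, u(n) depends only on (n - 3) mod 10. (104 - 3) mod 10 = 1, so u(104) = u(4) = 0.

0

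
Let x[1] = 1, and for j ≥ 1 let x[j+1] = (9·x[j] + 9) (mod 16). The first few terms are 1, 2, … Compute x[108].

4

x[1] = 1, x[2] = 2, x[3] = 11, x[4] = 12, x[5] = 5, x[6] = 6, x[7] = 15, x[8] = 0, x[9] = 9, x[10] = 10, x[11] = 3, x[12] = 4, x[13] = 13, x[14] = 14, x[15] = 7, x[16] = 8, x[17] = 1.
The sequence repeats with period 16.
So x[108] = x[1 + ((108-1) mod 16)] = x[12] = 4.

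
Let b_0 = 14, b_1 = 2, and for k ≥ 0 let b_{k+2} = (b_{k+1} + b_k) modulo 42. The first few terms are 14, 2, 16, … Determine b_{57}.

Listing terms: b_0 = 14, b_1 = 2, b_2 = 16, b_3 = 18, b_4 = 34, b_5 = 10, b_6 = 2, b_7 = 12, b_8 = 14, b_9 = 26, b_{10} = 40, b_{11} = 24, b_{12} = 22, b_{13} = 4, b_{14} = 26, b_{15} = 30, b_{16} = 14, b_{17} = 2.
Since (b_{16}, b_{17}) = (b_0, b_1) = (14, 2) (two consecutive terms determine the rest), the sequence is periodic with period 16.
So b_{57} = b_{0 + ((57-0) mod 16)} = b_9 = 26.

26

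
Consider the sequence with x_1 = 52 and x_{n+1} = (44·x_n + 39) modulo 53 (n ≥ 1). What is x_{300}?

We have x_1 = 52, x_2 = 48, x_3 = 31, x_4 = 25, x_5 = 26, x_6 = 17, x_7 = 45, x_8 = 5, x_9 = 47, x_{10} = 40, x_{11} = 50, x_{12} = 13, x_{13} = 28, x_{14} = 52.
Since x_{14} = x_1 = 52, the sequence is periodic with period 13.
So x_{300} = x_{1 + ((300-1) mod 13)} = x_1 = 52.

52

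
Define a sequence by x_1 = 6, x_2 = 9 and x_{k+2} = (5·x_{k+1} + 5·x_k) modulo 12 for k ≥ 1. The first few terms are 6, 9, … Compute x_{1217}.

3

x_1 = 6; x_2 = 9; x_3 = 3; x_4 = 0; x_5 = 3; x_6 = 3; x_7 = 6; x_8 = 9.
The sequence repeats with period 6.
(1217 - 1) mod 6 = 4, so x_{1217} = x_5 = 3.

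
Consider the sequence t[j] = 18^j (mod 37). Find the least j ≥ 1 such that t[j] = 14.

Computing terms: t[0] = 1,  t[1] = 18,  t[2] = 28,  t[3] = 23,  t[4] = 7,  t[5] = 15,  t[6] = 11,  t[7] = 13,  t[8] = 12,  t[9] = 31,  t[10] = 3,  t[11] = 17,  t[12] = 10,  t[13] = 32,  t[14] = 21,  t[15] = 8,  t[16] = 33,  t[17] = 2,  t[18] = 36,  t[19] = 19,  t[20] = 9,  t[21] = 14,  t[22] = 30,  t[23] = 22,  t[24] = 26,  t[25] = 24,  t[26] = 25,  t[27] = 6,  t[28] = 34,  t[29] = 20,  t[30] = 27,  t[31] = 5,  t[32] = 16,  t[33] = 29,  t[34] = 4,  t[35] = 35,  t[36] = 1.
Since t[36] = t[0] = 1, the sequence is periodic with period 36.
The value 14 first appears (with j ≥ 1) at t[21].

21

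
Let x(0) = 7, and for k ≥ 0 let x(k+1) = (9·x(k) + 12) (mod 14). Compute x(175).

Listing terms: x(0) = 7, x(1) = 5, x(2) = 1, x(3) = 7.
The sequence repeats with period 3.
(175 - 0) mod 3 = 1, so x(175) = x(1) = 5.

5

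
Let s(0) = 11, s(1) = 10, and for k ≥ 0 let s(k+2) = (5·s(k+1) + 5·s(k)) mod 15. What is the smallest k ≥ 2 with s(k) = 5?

We have s(0) = 11, s(1) = 10, s(2) = 0, s(3) = 5, s(4) = 10, s(5) = 0.
Since (s(4), s(5)) = (s(1), s(2)) = (10, 0) (two consecutive terms determine the rest), the sequence is eventually periodic: after a pre-period of length 1 it cycles with period 3.
The value 5 first appears (with k ≥ 2) at s(3).

3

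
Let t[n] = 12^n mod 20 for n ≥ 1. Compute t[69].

12

We have t[1] = 12,  t[2] = 4,  t[3] = 8,  t[4] = 16,  t[5] = 12.
Since t[5] = t[1] = 12, the sequence is periodic with period 4.
(69 - 1) mod 4 = 0, so t[69] = t[1] = 12.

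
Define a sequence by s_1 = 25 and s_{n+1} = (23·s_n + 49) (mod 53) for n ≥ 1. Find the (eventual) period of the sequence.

We have s_1 = 25, s_2 = 41, s_3 = 38, s_4 = 22, s_5 = 25.
The sequence repeats with period 4.

4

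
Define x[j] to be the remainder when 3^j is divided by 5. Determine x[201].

Computing terms: x[0] = 1,  x[1] = 3,  x[2] = 4,  x[3] = 2,  x[4] = 1.
The sequence repeats with period 4.
(201 - 0) mod 4 = 1, so x[201] = x[1] = 3.

3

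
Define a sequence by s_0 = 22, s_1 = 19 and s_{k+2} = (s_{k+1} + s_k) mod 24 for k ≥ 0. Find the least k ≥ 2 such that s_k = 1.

14

We have s_0 = 22,  s_1 = 19,  s_2 = 17,  s_3 = 12,  s_4 = 5,  s_5 = 17,  s_6 = 22,  s_7 = 15,  s_8 = 13,  s_9 = 4,  s_{10} = 17,  s_{11} = 21,  s_{12} = 14,  s_{13} = 11,  s_{14} = 1,  s_{15} = 12,  s_{16} = 13,  s_{17} = 1,  s_{18} = 14,  s_{19} = 15,  s_{20} = 5,  s_{21} = 20,  s_{22} = 1,  s_{23} = 21,  s_{24} = 22,  s_{25} = 19.
Since (s_{24}, s_{25}) = (s_0, s_1) = (22, 19) (two consecutive terms determine the rest), the sequence is periodic with period 24.
The value 1 first appears (with k ≥ 2) at s_{14}.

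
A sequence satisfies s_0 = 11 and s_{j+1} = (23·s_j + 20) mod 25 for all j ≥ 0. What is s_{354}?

Listing terms: s_0 = 11, s_1 = 23, s_2 = 24, s_3 = 22, s_4 = 1, s_5 = 18, s_6 = 9, s_7 = 2, s_8 = 16, s_9 = 13, s_{10} = 19, s_{11} = 7, s_{12} = 6, s_{13} = 8, s_{14} = 4, s_{15} = 12, s_{16} = 21, s_{17} = 3, s_{18} = 14, s_{19} = 17, s_{20} = 11.
The sequence repeats with period 20.
So s_{354} = s_{0 + ((354-0) mod 20)} = s_{14} = 4.

4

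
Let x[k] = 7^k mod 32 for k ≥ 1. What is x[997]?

7

Listing terms: x[1] = 7,  x[2] = 17,  x[3] = 23,  x[4] = 1,  x[5] = 7.
Since x[5] = x[1] = 7, the sequence is periodic with period 4.
So x[997] = x[1 + ((997-1) mod 4)] = x[1] = 7.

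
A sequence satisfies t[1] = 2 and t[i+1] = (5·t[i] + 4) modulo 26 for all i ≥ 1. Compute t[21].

2

Computing terms: t[1] = 2, t[2] = 14, t[3] = 22, t[4] = 10, t[5] = 2.
The sequence repeats with period 4.
So t[21] = t[1 + ((21-1) mod 4)] = t[1] = 2.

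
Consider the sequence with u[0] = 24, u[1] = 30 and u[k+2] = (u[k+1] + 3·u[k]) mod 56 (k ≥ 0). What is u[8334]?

48

u[0] = 24; u[1] = 30; u[2] = 46; u[3] = 24; u[4] = 50; u[5] = 10; u[6] = 48; u[7] = 22; u[8] = 54; u[9] = 8; u[10] = 2; u[11] = 26; u[12] = 32; u[13] = 54; u[14] = 38; u[15] = 32; u[16] = 34; u[17] = 18; u[18] = 8; u[19] = 6; u[20] = 30; u[21] = 48; u[22] = 26; u[23] = 2; u[24] = 24; u[25] = 30.
Since (u[24], u[25]) = (u[0], u[1]) = (24, 30) (two consecutive terms determine the rest), the sequence is periodic with period 24.
So u[8334] = u[0 + ((8334-0) mod 24)] = u[6] = 48.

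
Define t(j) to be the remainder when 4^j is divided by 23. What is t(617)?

Listing terms: t(1) = 4,  t(2) = 16,  t(3) = 18,  t(4) = 3,  t(5) = 12,  t(6) = 2,  t(7) = 8,  t(8) = 9,  t(9) = 13,  t(10) = 6,  t(11) = 1,  t(12) = 4.
The sequence repeats with period 11.
(617 - 1) mod 11 = 0, so t(617) = t(1) = 4.

4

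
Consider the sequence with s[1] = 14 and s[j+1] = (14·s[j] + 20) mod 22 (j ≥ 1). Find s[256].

14

Listing terms: s[1] = 14,  s[2] = 18,  s[3] = 8,  s[4] = 0,  s[5] = 20,  s[6] = 14.
The sequence repeats with period 5.
(256 - 1) mod 5 = 0, so s[256] = s[1] = 14.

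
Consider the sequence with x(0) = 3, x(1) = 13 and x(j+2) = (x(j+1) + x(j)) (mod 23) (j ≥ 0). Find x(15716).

1

x(0) = 3,  x(1) = 13,  x(2) = 16,  x(3) = 6,  x(4) = 22,  x(5) = 5,  x(6) = 4,  x(7) = 9,  x(8) = 13,  x(9) = 22,  x(10) = 12,  x(11) = 11,  x(12) = 0,  x(13) = 11,  x(14) = 11,  x(15) = 22,  x(16) = 10,  x(17) = 9,  x(18) = 19,  x(19) = 5,  x(20) = 1,  x(21) = 6,  x(22) = 7,  x(23) = 13,  x(24) = 20,  x(25) = 10,  x(26) = 7,  x(27) = 17,  x(28) = 1,  x(29) = 18,  x(30) = 19,  x(31) = 14,  x(32) = 10,  x(33) = 1,  x(34) = 11,  x(35) = 12,  x(36) = 0,  x(37) = 12,  x(38) = 12,  x(39) = 1,  x(40) = 13,  x(41) = 14,  x(42) = 4,  x(43) = 18,  x(44) = 22,  x(45) = 17,  x(46) = 16,  x(47) = 10,  x(48) = 3,  x(49) = 13.
Since (x(48), x(49)) = (x(0), x(1)) = (3, 13) (two consecutive terms determine the rest), the sequence is periodic with period 48.
(15716 - 0) mod 48 = 20, so x(15716) = x(20) = 1.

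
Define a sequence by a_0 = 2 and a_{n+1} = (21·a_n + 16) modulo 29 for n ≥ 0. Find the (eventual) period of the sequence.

Computing terms: a_0 = 2,  a_1 = 0,  a_2 = 16,  a_3 = 4,  a_4 = 13,  a_5 = 28,  a_6 = 24,  a_7 = 27,  a_8 = 3,  a_9 = 21,  a_{10} = 22,  a_{11} = 14,  a_{12} = 20,  a_{13} = 1,  a_{14} = 8,  a_{15} = 10,  a_{16} = 23,  a_{17} = 6,  a_{18} = 26,  a_{19} = 11,  a_{20} = 15,  a_{21} = 12,  a_{22} = 7,  a_{23} = 18,  a_{24} = 17,  a_{25} = 25,  a_{26} = 19,  a_{27} = 9,  a_{28} = 2.
The sequence repeats with period 28.

28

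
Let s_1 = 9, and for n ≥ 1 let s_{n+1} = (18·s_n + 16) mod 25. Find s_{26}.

s_1 = 9; s_2 = 3; s_3 = 20; s_4 = 1; s_5 = 9.
Since s_5 = s_1 = 9, the sequence is periodic with period 4.
(26 - 1) mod 4 = 1, so s_{26} = s_2 = 3.

3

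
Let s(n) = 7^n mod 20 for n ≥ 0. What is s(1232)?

s(0) = 1, s(1) = 7, s(2) = 9, s(3) = 3, s(4) = 1.
Since s(4) = s(0) = 1, the sequence is periodic with period 4.
(1232 - 0) mod 4 = 0, so s(1232) = s(0) = 1.

1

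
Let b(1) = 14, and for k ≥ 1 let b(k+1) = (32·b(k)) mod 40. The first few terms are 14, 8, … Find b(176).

32

Computing terms: b(1) = 14,  b(2) = 8,  b(3) = 16,  b(4) = 32,  b(5) = 24,  b(6) = 8.
Since b(6) = b(2) = 8, the sequence is eventually periodic: after a pre-period of length 1 it cycles with period 4.
For k ≥ 2, b(k) depends only on (k - 2) mod 4. (176 - 2) mod 4 = 2, so b(176) = b(4) = 32.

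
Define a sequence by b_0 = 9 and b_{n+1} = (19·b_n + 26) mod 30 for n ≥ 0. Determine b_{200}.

19

b_0 = 9,  b_1 = 17,  b_2 = 19,  b_3 = 27,  b_4 = 29,  b_5 = 7,  b_6 = 9.
The sequence repeats with period 6.
(200 - 0) mod 6 = 2, so b_{200} = b_2 = 19.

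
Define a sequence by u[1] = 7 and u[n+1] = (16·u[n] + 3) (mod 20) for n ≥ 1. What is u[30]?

Computing terms: u[1] = 7; u[2] = 15; u[3] = 3; u[4] = 11; u[5] = 19; u[6] = 7.
Since u[6] = u[1] = 7, the sequence is periodic with period 5.
So u[30] = u[1 + ((30-1) mod 5)] = u[5] = 19.

19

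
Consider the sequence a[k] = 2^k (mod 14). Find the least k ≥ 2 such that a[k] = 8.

3

We have a[1] = 2, a[2] = 4, a[3] = 8, a[4] = 2.
Since a[4] = a[1] = 2, the sequence is periodic with period 3.
The value 8 first appears (with k ≥ 2) at a[3].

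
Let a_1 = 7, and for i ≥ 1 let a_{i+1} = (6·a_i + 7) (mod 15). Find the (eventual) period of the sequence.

Listing terms: a_1 = 7,  a_2 = 4,  a_3 = 1,  a_4 = 13,  a_5 = 10,  a_6 = 7.
Since a_6 = a_1 = 7, the sequence is periodic with period 5.

5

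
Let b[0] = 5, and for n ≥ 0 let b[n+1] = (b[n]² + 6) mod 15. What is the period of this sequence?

We have b[0] = 5, b[1] = 1, b[2] = 7, b[3] = 10, b[4] = 1.
Since b[4] = b[1] = 1, the sequence is eventually periodic: after a pre-period of length 1 it cycles with period 3.

3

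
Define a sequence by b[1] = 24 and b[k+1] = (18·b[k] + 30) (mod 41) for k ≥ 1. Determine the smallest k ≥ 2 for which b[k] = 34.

4

We have b[1] = 24; b[2] = 11; b[3] = 23; b[4] = 34; b[5] = 27; b[6] = 24.
The sequence repeats with period 5.
The value 34 first appears (with k ≥ 2) at b[4].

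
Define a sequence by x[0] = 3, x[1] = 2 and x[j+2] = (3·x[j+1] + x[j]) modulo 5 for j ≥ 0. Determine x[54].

2

x[0] = 3; x[1] = 2; x[2] = 4; x[3] = 4; x[4] = 1; x[5] = 2; x[6] = 2; x[7] = 3; x[8] = 1; x[9] = 1; x[10] = 4; x[11] = 3; x[12] = 3; x[13] = 2.
Since (x[12], x[13]) = (x[0], x[1]) = (3, 2) (two consecutive terms determine the rest), the sequence is periodic with period 12.
So x[54] = x[0 + ((54-0) mod 12)] = x[6] = 2.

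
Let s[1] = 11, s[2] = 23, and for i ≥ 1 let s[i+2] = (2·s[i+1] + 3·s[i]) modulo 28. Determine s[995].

s[1] = 11; s[2] = 23; s[3] = 23; s[4] = 3; s[5] = 19; s[6] = 19; s[7] = 11; s[8] = 23.
The sequence repeats with period 6.
(995 - 1) mod 6 = 4, so s[995] = s[5] = 19.

19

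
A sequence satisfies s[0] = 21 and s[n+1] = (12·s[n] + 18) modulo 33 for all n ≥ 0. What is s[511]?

s[0] = 21,  s[1] = 6,  s[2] = 24,  s[3] = 9,  s[4] = 27,  s[5] = 12,  s[6] = 30,  s[7] = 15,  s[8] = 0,  s[9] = 18,  s[10] = 3,  s[11] = 21.
Since s[11] = s[0] = 21, the sequence is periodic with period 11.
(511 - 0) mod 11 = 5, so s[511] = s[5] = 12.

12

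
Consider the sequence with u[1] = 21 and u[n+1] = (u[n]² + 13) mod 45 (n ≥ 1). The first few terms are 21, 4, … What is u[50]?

14

Computing terms: u[1] = 21,  u[2] = 4,  u[3] = 29,  u[4] = 44,  u[5] = 14,  u[6] = 29.
Since u[6] = u[3] = 29, the sequence is eventually periodic: after a pre-period of length 2 it cycles with period 3.
For n ≥ 3, u[n] depends only on (n - 3) mod 3. (50 - 3) mod 3 = 2, so u[50] = u[5] = 14.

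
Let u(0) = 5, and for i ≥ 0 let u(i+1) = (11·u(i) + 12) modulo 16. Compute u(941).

u(0) = 5,  u(1) = 3,  u(2) = 13,  u(3) = 11,  u(4) = 5.
Since u(4) = u(0) = 5, the sequence is periodic with period 4.
(941 - 0) mod 4 = 1, so u(941) = u(1) = 3.

3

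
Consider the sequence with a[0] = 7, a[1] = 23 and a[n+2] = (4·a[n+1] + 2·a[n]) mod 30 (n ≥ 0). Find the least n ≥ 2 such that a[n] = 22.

Listing terms: a[0] = 7,  a[1] = 23,  a[2] = 16,  a[3] = 20,  a[4] = 22,  a[5] = 8,  a[6] = 16,  a[7] = 20.
Since (a[6], a[7]) = (a[2], a[3]) = (16, 20) (two consecutive terms determine the rest), the sequence is eventually periodic: after a pre-period of length 2 it cycles with period 4.
The value 22 first appears (with n ≥ 2) at a[4].

4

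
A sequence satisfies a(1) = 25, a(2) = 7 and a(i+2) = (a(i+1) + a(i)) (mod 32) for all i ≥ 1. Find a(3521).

15

We have a(1) = 25, a(2) = 7, a(3) = 0, a(4) = 7, a(5) = 7, a(6) = 14, a(7) = 21, a(8) = 3, a(9) = 24, a(10) = 27, a(11) = 19, a(12) = 14, a(13) = 1, a(14) = 15, a(15) = 16, a(16) = 31, a(17) = 15, a(18) = 14, a(19) = 29, a(20) = 11, a(21) = 8, a(22) = 19, a(23) = 27, a(24) = 14, a(25) = 9, a(26) = 23, a(27) = 0, a(28) = 23, a(29) = 23, a(30) = 14, a(31) = 5, a(32) = 19, a(33) = 24, a(34) = 11, a(35) = 3, a(36) = 14, a(37) = 17, a(38) = 31, a(39) = 16, a(40) = 15, a(41) = 31, a(42) = 14, a(43) = 13, a(44) = 27, a(45) = 8, a(46) = 3, a(47) = 11, a(48) = 14, a(49) = 25, a(50) = 7.
The sequence repeats with period 48.
So a(3521) = a(1 + ((3521-1) mod 48)) = a(17) = 15.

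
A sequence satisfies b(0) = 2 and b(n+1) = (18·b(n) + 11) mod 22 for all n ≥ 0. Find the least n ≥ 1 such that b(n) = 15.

3

Computing terms: b(0) = 2,  b(1) = 3,  b(2) = 21,  b(3) = 15,  b(4) = 17,  b(5) = 9,  b(6) = 19,  b(7) = 1,  b(8) = 7,  b(9) = 5,  b(10) = 13,  b(11) = 3.
Since b(11) = b(1) = 3, the sequence is eventually periodic: after a pre-period of length 1 it cycles with period 10.
The value 15 first appears (with n ≥ 1) at b(3).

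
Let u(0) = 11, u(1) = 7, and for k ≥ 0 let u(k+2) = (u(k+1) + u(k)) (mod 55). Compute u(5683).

Listing terms: u(0) = 11; u(1) = 7; u(2) = 18; u(3) = 25; u(4) = 43; u(5) = 13; u(6) = 1; u(7) = 14; u(8) = 15; u(9) = 29; u(10) = 44; u(11) = 18; u(12) = 7; u(13) = 25; u(14) = 32; u(15) = 2; u(16) = 34; u(17) = 36; u(18) = 15; u(19) = 51; u(20) = 11; u(21) = 7.
Since (u(20), u(21)) = (u(0), u(1)) = (11, 7) (two consecutive terms determine the rest), the sequence is periodic with period 20.
(5683 - 0) mod 20 = 3, so u(5683) = u(3) = 25.

25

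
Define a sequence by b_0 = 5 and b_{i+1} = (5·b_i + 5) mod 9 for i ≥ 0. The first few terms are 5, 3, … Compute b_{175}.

3

We have b_0 = 5,  b_1 = 3,  b_2 = 2,  b_3 = 6,  b_4 = 8,  b_5 = 0,  b_6 = 5.
Since b_6 = b_0 = 5, the sequence is periodic with period 6.
(175 - 0) mod 6 = 1, so b_{175} = b_1 = 3.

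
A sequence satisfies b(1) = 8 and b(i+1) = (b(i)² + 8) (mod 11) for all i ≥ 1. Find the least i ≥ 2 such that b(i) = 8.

4

Computing terms: b(1) = 8; b(2) = 6; b(3) = 0; b(4) = 8.
The sequence repeats with period 3.
The value 8 next appears (with i ≥ 2) at b(4).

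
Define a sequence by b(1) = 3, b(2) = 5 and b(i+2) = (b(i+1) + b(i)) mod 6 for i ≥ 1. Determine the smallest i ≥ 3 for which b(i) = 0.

9

We have b(1) = 3; b(2) = 5; b(3) = 2; b(4) = 1; b(5) = 3; b(6) = 4; b(7) = 1; b(8) = 5; b(9) = 0; b(10) = 5; b(11) = 5; b(12) = 4; b(13) = 3; b(14) = 1; b(15) = 4; b(16) = 5; b(17) = 3; b(18) = 2; b(19) = 5; b(20) = 1; b(21) = 0; b(22) = 1; b(23) = 1; b(24) = 2; b(25) = 3; b(26) = 5.
Since (b(25), b(26)) = (b(1), b(2)) = (3, 5) (two consecutive terms determine the rest), the sequence is periodic with period 24.
The value 0 first appears (with i ≥ 3) at b(9).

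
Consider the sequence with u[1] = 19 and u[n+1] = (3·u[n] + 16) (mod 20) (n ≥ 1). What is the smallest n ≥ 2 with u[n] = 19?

u[1] = 19,  u[2] = 13,  u[3] = 15,  u[4] = 1,  u[5] = 19.
Since u[5] = u[1] = 19, the sequence is periodic with period 4.
The value 19 next appears (with n ≥ 2) at u[5].

5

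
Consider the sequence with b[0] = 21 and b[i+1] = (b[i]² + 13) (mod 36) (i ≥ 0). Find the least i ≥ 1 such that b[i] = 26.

3

Listing terms: b[0] = 21,  b[1] = 22,  b[2] = 29,  b[3] = 26,  b[4] = 5,  b[5] = 2,  b[6] = 17,  b[7] = 14,  b[8] = 29.
Since b[8] = b[2] = 29, the sequence is eventually periodic: after a pre-period of length 2 it cycles with period 6.
The value 26 first appears (with i ≥ 1) at b[3].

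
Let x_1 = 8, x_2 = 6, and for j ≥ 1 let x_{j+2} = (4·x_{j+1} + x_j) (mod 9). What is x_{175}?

4

x_1 = 8; x_2 = 6; x_3 = 5; x_4 = 8; x_5 = 1; x_6 = 3; x_7 = 4; x_8 = 1; x_9 = 8; x_{10} = 6.
The sequence repeats with period 8.
(175 - 1) mod 8 = 6, so x_{175} = x_7 = 4.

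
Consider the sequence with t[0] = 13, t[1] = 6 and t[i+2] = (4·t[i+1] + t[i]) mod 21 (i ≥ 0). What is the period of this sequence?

16

Computing terms: t[0] = 13,  t[1] = 6,  t[2] = 16,  t[3] = 7,  t[4] = 2,  t[5] = 15,  t[6] = 20,  t[7] = 11,  t[8] = 1,  t[9] = 15,  t[10] = 19,  t[11] = 7,  t[12] = 5,  t[13] = 6,  t[14] = 8,  t[15] = 17,  t[16] = 13,  t[17] = 6.
Since (t[16], t[17]) = (t[0], t[1]) = (13, 6) (two consecutive terms determine the rest), the sequence is periodic with period 16.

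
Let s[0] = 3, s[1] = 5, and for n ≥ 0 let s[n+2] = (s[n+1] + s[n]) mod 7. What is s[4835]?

6

Computing terms: s[0] = 3,  s[1] = 5,  s[2] = 1,  s[3] = 6,  s[4] = 0,  s[5] = 6,  s[6] = 6,  s[7] = 5,  s[8] = 4,  s[9] = 2,  s[10] = 6,  s[11] = 1,  s[12] = 0,  s[13] = 1,  s[14] = 1,  s[15] = 2,  s[16] = 3,  s[17] = 5.
The sequence repeats with period 16.
So s[4835] = s[0 + ((4835-0) mod 16)] = s[3] = 6.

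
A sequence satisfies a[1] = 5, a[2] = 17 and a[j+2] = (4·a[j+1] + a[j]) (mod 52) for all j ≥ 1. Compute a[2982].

29

Computing terms: a[1] = 5,  a[2] = 17,  a[3] = 21,  a[4] = 49,  a[5] = 9,  a[6] = 33,  a[7] = 37,  a[8] = 25,  a[9] = 33,  a[10] = 1,  a[11] = 37,  a[12] = 45,  a[13] = 9,  a[14] = 29,  a[15] = 21,  a[16] = 9,  a[17] = 5,  a[18] = 29,  a[19] = 17,  a[20] = 45,  a[21] = 41,  a[22] = 1,  a[23] = 45,  a[24] = 25,  a[25] = 41,  a[26] = 33,  a[27] = 17,  a[28] = 49,  a[29] = 5,  a[30] = 17.
The sequence repeats with period 28.
(2982 - 1) mod 28 = 13, so a[2982] = a[14] = 29.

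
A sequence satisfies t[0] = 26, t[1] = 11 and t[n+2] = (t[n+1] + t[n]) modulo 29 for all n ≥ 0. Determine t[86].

t[0] = 26,  t[1] = 11,  t[2] = 8,  t[3] = 19,  t[4] = 27,  t[5] = 17,  t[6] = 15,  t[7] = 3,  t[8] = 18,  t[9] = 21,  t[10] = 10,  t[11] = 2,  t[12] = 12,  t[13] = 14,  t[14] = 26,  t[15] = 11.
The sequence repeats with period 14.
So t[86] = t[0 + ((86-0) mod 14)] = t[2] = 8.

8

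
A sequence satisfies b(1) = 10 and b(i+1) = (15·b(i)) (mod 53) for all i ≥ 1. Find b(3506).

Listing terms: b(1) = 10, b(2) = 44, b(3) = 24, b(4) = 42, b(5) = 47, b(6) = 16, b(7) = 28, b(8) = 49, b(9) = 46, b(10) = 1, b(11) = 15, b(12) = 13, b(13) = 36, b(14) = 10.
Since b(14) = b(1) = 10, the sequence is periodic with period 13.
So b(3506) = b(1 + ((3506-1) mod 13)) = b(9) = 46.

46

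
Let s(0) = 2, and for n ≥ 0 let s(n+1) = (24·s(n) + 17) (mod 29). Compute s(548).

s(0) = 2; s(1) = 7; s(2) = 11; s(3) = 20; s(4) = 4; s(5) = 26; s(6) = 3; s(7) = 2.
Since s(7) = s(0) = 2, the sequence is periodic with period 7.
So s(548) = s(0 + ((548-0) mod 7)) = s(2) = 11.

11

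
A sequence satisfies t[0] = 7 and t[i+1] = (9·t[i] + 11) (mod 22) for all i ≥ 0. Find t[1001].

8

Computing terms: t[0] = 7, t[1] = 8, t[2] = 17, t[3] = 10, t[4] = 13, t[5] = 18, t[6] = 19, t[7] = 6, t[8] = 21, t[9] = 2, t[10] = 7.
Since t[10] = t[0] = 7, the sequence is periodic with period 10.
(1001 - 0) mod 10 = 1, so t[1001] = t[1] = 8.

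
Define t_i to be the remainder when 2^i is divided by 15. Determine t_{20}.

We have t_0 = 1,  t_1 = 2,  t_2 = 4,  t_3 = 8,  t_4 = 1.
Since t_4 = t_0 = 1, the sequence is periodic with period 4.
(20 - 0) mod 4 = 0, so t_{20} = t_0 = 1.

1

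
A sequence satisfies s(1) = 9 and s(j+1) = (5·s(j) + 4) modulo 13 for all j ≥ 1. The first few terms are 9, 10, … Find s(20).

1

s(1) = 9; s(2) = 10; s(3) = 2; s(4) = 1; s(5) = 9.
The sequence repeats with period 4.
(20 - 1) mod 4 = 3, so s(20) = s(4) = 1.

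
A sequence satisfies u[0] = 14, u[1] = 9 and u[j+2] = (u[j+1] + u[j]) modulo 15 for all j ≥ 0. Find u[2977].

6

Listing terms: u[0] = 14, u[1] = 9, u[2] = 8, u[3] = 2, u[4] = 10, u[5] = 12, u[6] = 7, u[7] = 4, u[8] = 11, u[9] = 0, u[10] = 11, u[11] = 11, u[12] = 7, u[13] = 3, u[14] = 10, u[15] = 13, u[16] = 8, u[17] = 6, u[18] = 14, u[19] = 5, u[20] = 4, u[21] = 9, u[22] = 13, u[23] = 7, u[24] = 5, u[25] = 12, u[26] = 2, u[27] = 14, u[28] = 1, u[29] = 0, u[30] = 1, u[31] = 1, u[32] = 2, u[33] = 3, u[34] = 5, u[35] = 8, u[36] = 13, u[37] = 6, u[38] = 4, u[39] = 10, u[40] = 14, u[41] = 9.
The sequence repeats with period 40.
(2977 - 0) mod 40 = 17, so u[2977] = u[17] = 6.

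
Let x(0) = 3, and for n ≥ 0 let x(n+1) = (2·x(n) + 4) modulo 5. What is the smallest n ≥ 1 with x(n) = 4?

x(0) = 3; x(1) = 0; x(2) = 4; x(3) = 2; x(4) = 3.
Since x(4) = x(0) = 3, the sequence is periodic with period 4.
The value 4 first appears (with n ≥ 1) at x(2).

2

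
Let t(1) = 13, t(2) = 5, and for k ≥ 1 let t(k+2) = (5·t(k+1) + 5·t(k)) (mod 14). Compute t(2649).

12

We have t(1) = 13, t(2) = 5, t(3) = 6, t(4) = 13, t(5) = 11, t(6) = 8, t(7) = 11, t(8) = 11, t(9) = 12, t(10) = 3, t(11) = 5, t(12) = 12, t(13) = 1, t(14) = 9, t(15) = 8, t(16) = 1, t(17) = 3, t(18) = 6, t(19) = 3, t(20) = 3, t(21) = 2, t(22) = 11, t(23) = 9, t(24) = 2, t(25) = 13, t(26) = 5.
Since (t(25), t(26)) = (t(1), t(2)) = (13, 5) (two consecutive terms determine the rest), the sequence is periodic with period 24.
So t(2649) = t(1 + ((2649-1) mod 24)) = t(9) = 12.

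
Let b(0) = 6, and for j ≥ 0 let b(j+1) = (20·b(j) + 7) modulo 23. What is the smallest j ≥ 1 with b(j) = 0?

9

Computing terms: b(0) = 6, b(1) = 12, b(2) = 17, b(3) = 2, b(4) = 1, b(5) = 4, b(6) = 18, b(7) = 22, b(8) = 10, b(9) = 0, b(10) = 7, b(11) = 9, b(12) = 3, b(13) = 21, b(14) = 13, b(15) = 14, b(16) = 11, b(17) = 20, b(18) = 16, b(19) = 5, b(20) = 15, b(21) = 8, b(22) = 6.
The sequence repeats with period 22.
The value 0 first appears (with j ≥ 1) at b(9).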